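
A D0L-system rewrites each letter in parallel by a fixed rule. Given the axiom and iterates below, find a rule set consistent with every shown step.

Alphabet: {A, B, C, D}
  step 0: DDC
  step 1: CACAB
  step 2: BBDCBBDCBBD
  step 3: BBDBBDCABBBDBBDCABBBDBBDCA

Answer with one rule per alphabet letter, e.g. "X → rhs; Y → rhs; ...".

  step 2 ⇒ step 3: BBDCBBDCBBD ⇒ BBD·BBD·CA·B·BBD·BBD·CA·B·BBD·BBD·CA
    B ↦ BBD
    C ↦ B
    D ↦ CA
  step 1 ⇒ step 2: CACAB ⇒ B·BDC·B·BDC·BBD
    A ↦ BDC

A->BDC, B->BBD, C->B, D->CA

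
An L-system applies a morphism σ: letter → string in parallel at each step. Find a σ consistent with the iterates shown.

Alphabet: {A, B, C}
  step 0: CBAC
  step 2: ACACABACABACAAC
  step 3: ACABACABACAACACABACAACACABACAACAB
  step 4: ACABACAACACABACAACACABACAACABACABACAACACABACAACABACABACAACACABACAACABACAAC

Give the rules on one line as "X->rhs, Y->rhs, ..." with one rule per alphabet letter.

  step 3 ⇒ step 4: ACABACABACAACACABACAACACABACAACAB ⇒ ACA·B·ACA·AC·ACA·B·ACA·AC·ACA·B·ACA·ACA·B·ACA·B·ACA·AC·ACA·B·ACA·ACA·B·ACA·B·ACA·AC·ACA·B·ACA·ACA·B·ACA·AC
    A ↦ ACA
    B ↦ AC
    C ↦ B

A->ACA, B->AC, C->B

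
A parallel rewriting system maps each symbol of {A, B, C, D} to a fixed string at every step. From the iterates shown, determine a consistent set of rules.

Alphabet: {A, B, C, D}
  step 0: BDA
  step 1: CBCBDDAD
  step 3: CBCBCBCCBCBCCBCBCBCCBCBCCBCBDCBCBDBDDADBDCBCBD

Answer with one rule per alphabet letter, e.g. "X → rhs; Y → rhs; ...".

A->DAD, B->CBC, C->BC, D->BD

  step 0 ⇒ step 1: BDA ⇒ CBC·BD·DAD
    A ↦ DAD
    B ↦ CBC
    D ↦ BD
    C ↦ BC  (constrained at step 1)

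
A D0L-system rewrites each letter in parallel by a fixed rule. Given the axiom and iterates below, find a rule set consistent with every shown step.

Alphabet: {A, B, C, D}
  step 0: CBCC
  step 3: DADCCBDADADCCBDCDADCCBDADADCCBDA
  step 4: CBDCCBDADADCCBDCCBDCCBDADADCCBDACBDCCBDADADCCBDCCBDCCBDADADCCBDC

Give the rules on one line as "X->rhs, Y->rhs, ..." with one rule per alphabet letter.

A->DC, B->DC, C->DA, D->CB

  step 3 ⇒ step 4: DADCCBDADADCCBDCDADCCBDADADCCBDA ⇒ CB·DC·CB·DA·DA·DC·CB·DC·CB·DC·CB·DA·DA·DC·CB·DA·CB·DC·CB·DA·DA·DC·CB·DC·CB·DC·CB·DA·DA·DC·CB·DC
    A ↦ DC
    B ↦ DC
    C ↦ DA
    D ↦ CB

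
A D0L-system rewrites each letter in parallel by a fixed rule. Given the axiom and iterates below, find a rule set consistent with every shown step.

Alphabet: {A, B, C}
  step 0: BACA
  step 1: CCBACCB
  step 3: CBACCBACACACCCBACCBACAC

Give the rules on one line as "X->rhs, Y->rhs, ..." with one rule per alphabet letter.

  step 0 ⇒ step 1: BACA ⇒ C·CB·AC·CB
    A ↦ CB
    B ↦ C
    C ↦ AC

A->CB, B->C, C->AC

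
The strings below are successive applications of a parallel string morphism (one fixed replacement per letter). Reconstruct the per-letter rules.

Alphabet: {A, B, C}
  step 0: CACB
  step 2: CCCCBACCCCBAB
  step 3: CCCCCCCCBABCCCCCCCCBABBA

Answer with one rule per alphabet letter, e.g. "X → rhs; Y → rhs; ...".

A->B, B->BA, C->CC

  step 2 ⇒ step 3: CCCCBACCCCBAB ⇒ CC·CC·CC·CC·BA·B·CC·CC·CC·CC·BA·B·BA
    A ↦ B
    B ↦ BA
    C ↦ CC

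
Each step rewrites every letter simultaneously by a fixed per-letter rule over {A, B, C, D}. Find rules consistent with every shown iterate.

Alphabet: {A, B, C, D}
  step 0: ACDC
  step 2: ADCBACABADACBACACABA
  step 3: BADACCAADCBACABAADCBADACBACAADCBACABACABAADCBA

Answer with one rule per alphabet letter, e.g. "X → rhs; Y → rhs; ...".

A->BA, B->ADC, C->CA, D->DAC

  step 2 ⇒ step 3: ADCBACABADACBACACABA ⇒ BA·DAC·CA·ADC·BA·CA·BA·ADC·BA·DAC·BA·CA·ADC·BA·CA·BA·CA·BA·ADC·BA
    A ↦ BA
    B ↦ ADC
    C ↦ CA
    D ↦ DAC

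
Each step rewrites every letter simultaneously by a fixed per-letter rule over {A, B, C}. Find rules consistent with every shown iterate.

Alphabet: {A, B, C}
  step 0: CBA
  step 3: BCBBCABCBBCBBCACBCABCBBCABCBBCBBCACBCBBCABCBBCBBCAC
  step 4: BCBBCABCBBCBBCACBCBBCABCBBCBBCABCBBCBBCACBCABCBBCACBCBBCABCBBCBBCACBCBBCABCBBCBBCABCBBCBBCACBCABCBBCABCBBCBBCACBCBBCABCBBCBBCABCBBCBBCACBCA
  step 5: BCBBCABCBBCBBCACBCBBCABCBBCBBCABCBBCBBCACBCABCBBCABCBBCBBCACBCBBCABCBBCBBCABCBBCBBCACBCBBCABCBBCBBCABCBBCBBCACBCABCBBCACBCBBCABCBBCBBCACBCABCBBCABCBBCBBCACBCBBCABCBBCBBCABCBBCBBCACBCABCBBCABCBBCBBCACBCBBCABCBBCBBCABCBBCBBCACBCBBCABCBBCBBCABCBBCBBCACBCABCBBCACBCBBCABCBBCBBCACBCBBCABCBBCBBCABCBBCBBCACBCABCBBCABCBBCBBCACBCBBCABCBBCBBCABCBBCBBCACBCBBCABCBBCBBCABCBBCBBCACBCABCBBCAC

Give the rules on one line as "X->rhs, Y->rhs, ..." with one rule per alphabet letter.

A->C, B->BCB, C->BCA

  step 4 ⇒ step 5: BCBBCABCBBCBBCACBCBBCABCBBCBBCABCBBCBBCACBCABCBBCACBCBBCABCBBCBBCACBCBBCABCBBCBBCABCBBCBBCACBCABCBBCABCBBCBBCACBCBBCABCBBCBBCABCBBCBBCACBCA ⇒ BCB·BCA·BCB·BCB·BCA·C·BCB·BCA·BCB·BCB·BCA·BCB·BCB·BCA·C·BCA·BCB·BCA·BCB·BCB·BCA·C·BCB·BCA·BCB·BCB·BCA·BCB·BCB·BCA·C·BCB·BCA·BCB·BCB·BCA·BCB·BCB·BCA·C·BCA·BCB·BCA·C·BCB·BCA·BCB·BCB·BCA·C·BCA·BCB·BCA·BCB·BCB·BCA·C·BCB·BCA·BCB·BCB·BCA·BCB·BCB·BCA·C·BCA·BCB·BCA·BCB·BCB·BCA·C·BCB·BCA·BCB·BCB·BCA·BCB·BCB·BCA·C·BCB·BCA·BCB·BCB·BCA·BCB·BCB·BCA·C·BCA·BCB·BCA·C·BCB·BCA·BCB·BCB·BCA·C·BCB·BCA·BCB·BCB·BCA·BCB·BCB·BCA·C·BCA·BCB·BCA·BCB·BCB·BCA·C·BCB·BCA·BCB·BCB·BCA·BCB·BCB·BCA·C·BCB·BCA·BCB·BCB·BCA·BCB·BCB·BCA·C·BCA·BCB·BCA·C
    A ↦ C
    B ↦ BCB
    C ↦ BCA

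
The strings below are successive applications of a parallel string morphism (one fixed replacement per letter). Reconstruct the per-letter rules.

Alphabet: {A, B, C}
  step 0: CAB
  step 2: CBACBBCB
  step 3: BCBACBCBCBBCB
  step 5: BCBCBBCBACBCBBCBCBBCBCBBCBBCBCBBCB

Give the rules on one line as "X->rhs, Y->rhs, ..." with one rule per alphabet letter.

A->AC, B->CB, C->B

  step 2 ⇒ step 3: CBACBBCB ⇒ B·CB·AC·B·CB·CB·B·CB
    A ↦ AC
    B ↦ CB
    C ↦ B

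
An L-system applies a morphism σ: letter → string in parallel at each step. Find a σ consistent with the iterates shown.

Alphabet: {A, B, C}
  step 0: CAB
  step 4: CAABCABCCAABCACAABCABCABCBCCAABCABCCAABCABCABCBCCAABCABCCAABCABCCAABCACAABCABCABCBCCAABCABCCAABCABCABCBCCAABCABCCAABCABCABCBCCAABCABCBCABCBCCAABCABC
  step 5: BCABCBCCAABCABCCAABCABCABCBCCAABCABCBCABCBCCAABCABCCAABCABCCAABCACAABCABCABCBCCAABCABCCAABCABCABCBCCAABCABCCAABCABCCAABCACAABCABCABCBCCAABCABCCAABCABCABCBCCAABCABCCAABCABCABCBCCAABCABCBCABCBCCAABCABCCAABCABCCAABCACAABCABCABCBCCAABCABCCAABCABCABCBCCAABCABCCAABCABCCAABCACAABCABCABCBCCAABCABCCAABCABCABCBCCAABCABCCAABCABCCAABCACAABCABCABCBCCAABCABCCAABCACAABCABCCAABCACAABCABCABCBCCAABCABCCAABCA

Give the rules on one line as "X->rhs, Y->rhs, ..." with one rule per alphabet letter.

A->BC, B->CAA, C->BCA

  step 4 ⇒ step 5: CAABCABCCAABCACAABCABCABCBCCAABCABCCAABCABCABCBCCAABCABCCAABCABCCAABCACAABCABCABCBCCAABCABCCAABCABCABCBCCAABCABCCAABCABCABCBCCAABCABCBCABCBCCAABCABC ⇒ BCA·BC·BC·CAA·BCA·BC·CAA·BCA·BCA·BC·BC·CAA·BCA·BC·BCA·BC·BC·CAA·BCA·BC·CAA·BCA·BC·CAA·BCA·CAA·BCA·BCA·BC·BC·CAA·BCA·BC·CAA·BCA·BCA·BC·BC·CAA·BCA·BC·CAA·BCA·BC·CAA·BCA·CAA·BCA·BCA·BC·BC·CAA·BCA·BC·CAA·BCA·BCA·BC·BC·CAA·BCA·BC·CAA·BCA·BCA·BC·BC·CAA·BCA·BC·BCA·BC·BC·CAA·BCA·BC·CAA·BCA·BC·CAA·BCA·CAA·BCA·BCA·BC·BC·CAA·BCA·BC·CAA·BCA·BCA·BC·BC·CAA·BCA·BC·CAA·BCA·BC·CAA·BCA·CAA·BCA·BCA·BC·BC·CAA·BCA·BC·CAA·BCA·BCA·BC·BC·CAA·BCA·BC·CAA·BCA·BC·CAA·BCA·CAA·BCA·BCA·BC·BC·CAA·BCA·BC·CAA·BCA·CAA·BCA·BC·CAA·BCA·CAA·BCA·BCA·BC·BC·CAA·BCA·BC·CAA·BCA
    A ↦ BC
    B ↦ CAA
    C ↦ BCA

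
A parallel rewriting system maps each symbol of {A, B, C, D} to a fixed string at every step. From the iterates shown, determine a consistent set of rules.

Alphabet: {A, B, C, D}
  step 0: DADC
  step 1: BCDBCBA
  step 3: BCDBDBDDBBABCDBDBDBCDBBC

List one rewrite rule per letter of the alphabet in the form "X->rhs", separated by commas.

A->D, B->DB, C->BA, D->BC

  step 0 ⇒ step 1: DADC ⇒ BC·D·BC·BA
    A ↦ D
    C ↦ BA
    D ↦ BC
    B ↦ DB  (constrained at step 1)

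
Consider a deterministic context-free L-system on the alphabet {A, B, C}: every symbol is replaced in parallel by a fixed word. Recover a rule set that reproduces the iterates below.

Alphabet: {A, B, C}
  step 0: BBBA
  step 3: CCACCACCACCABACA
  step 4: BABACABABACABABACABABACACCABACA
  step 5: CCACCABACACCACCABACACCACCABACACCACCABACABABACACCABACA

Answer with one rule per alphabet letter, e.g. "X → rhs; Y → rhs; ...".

  step 4 ⇒ step 5: BABACABABACABABACABABACACCABACA ⇒ C·CA·C·CA·BA·CA·C·CA·C·CA·BA·CA·C·CA·C·CA·BA·CA·C·CA·C·CA·BA·CA·BA·BA·CA·C·CA·BA·CA
    A ↦ CA
    B ↦ C
    C ↦ BA

A->CA, B->C, C->BA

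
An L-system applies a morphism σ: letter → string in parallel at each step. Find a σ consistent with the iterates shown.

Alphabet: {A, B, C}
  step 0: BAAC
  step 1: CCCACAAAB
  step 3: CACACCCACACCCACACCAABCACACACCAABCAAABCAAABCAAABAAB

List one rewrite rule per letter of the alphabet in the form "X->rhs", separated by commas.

A->CA, B->CC, C->AAB

  step 0 ⇒ step 1: BAAC ⇒ CC·CA·CA·AAB
    A ↦ CA
    B ↦ CC
    C ↦ AAB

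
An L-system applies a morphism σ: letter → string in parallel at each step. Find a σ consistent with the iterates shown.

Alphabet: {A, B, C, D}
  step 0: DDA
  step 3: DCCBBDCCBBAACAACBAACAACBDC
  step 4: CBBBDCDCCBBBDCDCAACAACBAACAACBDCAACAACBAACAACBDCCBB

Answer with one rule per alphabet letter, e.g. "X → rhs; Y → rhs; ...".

A->AAC, B->DC, C->B, D->CB

  step 3 ⇒ step 4: DCCBBDCCBBAACAACBAACAACBDC ⇒ CB·B·B·DC·DC·CB·B·B·DC·DC·AAC·AAC·B·AAC·AAC·B·DC·AAC·AAC·B·AAC·AAC·B·DC·CB·B
    A ↦ AAC
    B ↦ DC
    C ↦ B
    D ↦ CB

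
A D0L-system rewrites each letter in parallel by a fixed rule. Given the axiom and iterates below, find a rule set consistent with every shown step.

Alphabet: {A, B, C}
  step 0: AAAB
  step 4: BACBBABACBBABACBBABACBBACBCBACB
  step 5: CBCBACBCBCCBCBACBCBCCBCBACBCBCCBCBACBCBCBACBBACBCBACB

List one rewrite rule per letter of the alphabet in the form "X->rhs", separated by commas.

A->C, B->CB, C->BA

  step 4 ⇒ step 5: BACBBABACBBABACBBABACBBACBCBACB ⇒ CB·C·BA·CB·CB·C·CB·C·BA·CB·CB·C·CB·C·BA·CB·CB·C·CB·C·BA·CB·CB·C·BA·CB·BA·CB·C·BA·CB
    A ↦ C
    B ↦ CB
    C ↦ BA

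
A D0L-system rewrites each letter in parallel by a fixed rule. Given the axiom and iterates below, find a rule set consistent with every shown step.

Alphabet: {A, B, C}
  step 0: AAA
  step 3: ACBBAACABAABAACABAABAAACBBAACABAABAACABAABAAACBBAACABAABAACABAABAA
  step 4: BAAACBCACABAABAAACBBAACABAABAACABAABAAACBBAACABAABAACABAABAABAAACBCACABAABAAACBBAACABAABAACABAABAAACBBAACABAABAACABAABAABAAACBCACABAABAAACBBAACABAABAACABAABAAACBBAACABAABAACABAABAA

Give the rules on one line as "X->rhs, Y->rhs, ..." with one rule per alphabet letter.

  step 3 ⇒ step 4: ACBBAACABAABAACABAABAAACBBAACABAABAACABAABAAACBBAACABAABAACABAABAA ⇒ BAA·ACB·CA·CA·BAA·BAA·ACB·BAA·CA·BAA·BAA·CA·BAA·BAA·ACB·BAA·CA·BAA·BAA·CA·BAA·BAA·BAA·ACB·CA·CA·BAA·BAA·ACB·BAA·CA·BAA·BAA·CA·BAA·BAA·ACB·BAA·CA·BAA·BAA·CA·BAA·BAA·BAA·ACB·CA·CA·BAA·BAA·ACB·BAA·CA·BAA·BAA·CA·BAA·BAA·ACB·BAA·CA·BAA·BAA·CA·BAA·BAA
    A ↦ BAA
    B ↦ CA
    C ↦ ACB

A->BAA, B->CA, C->ACB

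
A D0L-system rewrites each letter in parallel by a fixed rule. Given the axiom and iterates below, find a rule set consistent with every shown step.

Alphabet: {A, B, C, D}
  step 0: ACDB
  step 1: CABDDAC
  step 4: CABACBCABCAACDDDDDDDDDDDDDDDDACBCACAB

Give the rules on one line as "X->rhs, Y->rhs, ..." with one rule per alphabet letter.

  step 0 ⇒ step 1: ACDB ⇒ CA·B·DD·AC
    A ↦ CA
    B ↦ AC
    C ↦ B
    D ↦ DD

A->CA, B->AC, C->B, D->DD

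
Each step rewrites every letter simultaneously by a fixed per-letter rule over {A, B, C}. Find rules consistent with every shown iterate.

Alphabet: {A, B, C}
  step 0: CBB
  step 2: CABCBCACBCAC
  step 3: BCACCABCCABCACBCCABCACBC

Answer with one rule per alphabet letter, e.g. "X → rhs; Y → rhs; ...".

A->AC, B->CA, C->BC

  step 2 ⇒ step 3: CABCBCACBCAC ⇒ BC·AC·CA·BC·CA·BC·AC·BC·CA·BC·AC·BC
    A ↦ AC
    B ↦ CA
    C ↦ BC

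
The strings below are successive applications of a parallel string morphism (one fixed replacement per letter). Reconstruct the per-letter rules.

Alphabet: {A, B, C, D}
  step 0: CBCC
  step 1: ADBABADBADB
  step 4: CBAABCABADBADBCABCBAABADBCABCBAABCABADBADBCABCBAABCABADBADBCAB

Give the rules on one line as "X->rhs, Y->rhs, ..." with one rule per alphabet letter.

  step 0 ⇒ step 1: CBCC ⇒ ADB·AB·ADB·ADB
    B ↦ AB
    C ↦ ADB
    A ↦ C  (constrained at step 1)
    D ↦ BA  (constrained at step 1)

A->C, B->AB, C->ADB, D->BA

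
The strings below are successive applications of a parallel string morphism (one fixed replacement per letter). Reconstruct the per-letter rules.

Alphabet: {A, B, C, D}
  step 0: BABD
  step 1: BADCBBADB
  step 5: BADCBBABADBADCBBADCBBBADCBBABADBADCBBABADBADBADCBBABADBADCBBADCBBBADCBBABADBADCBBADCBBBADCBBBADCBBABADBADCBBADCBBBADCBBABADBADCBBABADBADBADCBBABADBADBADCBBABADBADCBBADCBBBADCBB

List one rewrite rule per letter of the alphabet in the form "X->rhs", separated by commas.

A->CB, B->BAD, C->A, D->B

  step 0 ⇒ step 1: BABD ⇒ BAD·CB·BAD·B
    A ↦ CB
    B ↦ BAD
    D ↦ B
    C ↦ A  (constrained at step 1)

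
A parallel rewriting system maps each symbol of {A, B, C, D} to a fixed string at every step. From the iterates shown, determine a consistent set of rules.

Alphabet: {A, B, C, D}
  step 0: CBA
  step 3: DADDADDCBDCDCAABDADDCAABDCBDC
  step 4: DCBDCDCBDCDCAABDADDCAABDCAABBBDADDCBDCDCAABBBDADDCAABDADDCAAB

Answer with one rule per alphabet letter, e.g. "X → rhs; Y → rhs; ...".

A->B, B->DAD, C->AAB, D->DC

  step 3 ⇒ step 4: DADDADDCBDCDCAABDADDCAABDCBDC ⇒ DC·B·DC·DC·B·DC·DC·AAB·DAD·DC·AAB·DC·AAB·B·B·DAD·DC·B·DC·DC·AAB·B·B·DAD·DC·AAB·DAD·DC·AAB
    A ↦ B
    B ↦ DAD
    C ↦ AAB
    D ↦ DC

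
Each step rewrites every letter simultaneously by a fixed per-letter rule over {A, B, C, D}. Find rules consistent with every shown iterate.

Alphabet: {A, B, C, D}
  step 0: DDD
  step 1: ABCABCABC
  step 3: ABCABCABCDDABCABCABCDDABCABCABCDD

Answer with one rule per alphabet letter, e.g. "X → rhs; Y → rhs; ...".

A->D, B->DDA, C->A, D->ABC

  step 0 ⇒ step 1: DDD ⇒ ABC·ABC·ABC
    D ↦ ABC
    A ↦ D  (constrained at step 1)
    B ↦ DDA  (constrained at step 1)
    C ↦ A  (constrained at step 1)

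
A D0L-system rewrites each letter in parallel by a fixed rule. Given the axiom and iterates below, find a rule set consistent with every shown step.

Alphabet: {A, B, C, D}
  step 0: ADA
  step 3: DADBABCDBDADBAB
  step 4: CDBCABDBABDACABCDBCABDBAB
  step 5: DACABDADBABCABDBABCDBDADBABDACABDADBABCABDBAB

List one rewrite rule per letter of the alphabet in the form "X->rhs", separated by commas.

A->DB, B->AB, C->DA, D->C

  step 4 ⇒ step 5: CDBCABDBABDACABCDBCABDBAB ⇒ DA·C·AB·DA·DB·AB·C·AB·DB·AB·C·DB·DA·DB·AB·DA·C·AB·DA·DB·AB·C·AB·DB·AB
    A ↦ DB
    B ↦ AB
    C ↦ DA
    D ↦ C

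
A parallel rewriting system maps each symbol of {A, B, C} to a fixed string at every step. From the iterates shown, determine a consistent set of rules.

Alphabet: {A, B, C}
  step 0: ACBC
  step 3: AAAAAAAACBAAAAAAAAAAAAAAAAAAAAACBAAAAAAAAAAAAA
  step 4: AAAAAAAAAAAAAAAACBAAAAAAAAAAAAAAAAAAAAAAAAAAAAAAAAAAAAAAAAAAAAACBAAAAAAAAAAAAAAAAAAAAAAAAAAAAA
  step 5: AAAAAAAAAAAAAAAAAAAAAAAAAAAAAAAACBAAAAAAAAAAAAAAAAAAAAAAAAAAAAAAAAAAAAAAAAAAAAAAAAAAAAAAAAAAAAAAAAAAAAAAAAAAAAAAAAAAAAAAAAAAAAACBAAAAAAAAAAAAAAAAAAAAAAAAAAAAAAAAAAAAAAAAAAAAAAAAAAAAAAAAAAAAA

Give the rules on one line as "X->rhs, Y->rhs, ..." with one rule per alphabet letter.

A->AA, B->AA, C->CBA

  step 4 ⇒ step 5: AAAAAAAAAAAAAAAACBAAAAAAAAAAAAAAAAAAAAAAAAAAAAAAAAAAAAAAAAAAAAACBAAAAAAAAAAAAAAAAAAAAAAAAAAAAA ⇒ AA·AA·AA·AA·AA·AA·AA·AA·AA·AA·AA·AA·AA·AA·AA·AA·CBA·AA·AA·AA·AA·AA·AA·AA·AA·AA·AA·AA·AA·AA·AA·AA·AA·AA·AA·AA·AA·AA·AA·AA·AA·AA·AA·AA·AA·AA·AA·AA·AA·AA·AA·AA·AA·AA·AA·AA·AA·AA·AA·AA·AA·AA·AA·CBA·AA·AA·AA·AA·AA·AA·AA·AA·AA·AA·AA·AA·AA·AA·AA·AA·AA·AA·AA·AA·AA·AA·AA·AA·AA·AA·AA·AA·AA·AA
    A ↦ AA
    B ↦ AA
    C ↦ CBA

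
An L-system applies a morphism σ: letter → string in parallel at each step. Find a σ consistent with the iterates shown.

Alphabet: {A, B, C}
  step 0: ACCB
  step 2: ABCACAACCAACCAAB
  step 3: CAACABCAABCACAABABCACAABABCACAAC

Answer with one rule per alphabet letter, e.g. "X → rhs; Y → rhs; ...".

  step 2 ⇒ step 3: ABCACAACCAACCAAB ⇒ CA·AC·AB·CA·AB·CA·CA·AB·AB·CA·CA·AB·AB·CA·CA·AC
    A ↦ CA
    B ↦ AC
    C ↦ AB

A->CA, B->AC, C->AB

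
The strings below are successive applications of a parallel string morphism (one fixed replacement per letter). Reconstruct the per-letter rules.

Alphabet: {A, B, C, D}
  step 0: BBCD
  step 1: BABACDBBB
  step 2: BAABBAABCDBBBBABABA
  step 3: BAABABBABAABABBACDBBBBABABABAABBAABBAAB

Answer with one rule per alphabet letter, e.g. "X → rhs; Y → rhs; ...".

A->AB, B->BA, C->CDB, D->BB

  step 2 ⇒ step 3: BAABBAABCDBBBBABABA ⇒ BA·AB·AB·BA·BA·AB·AB·BA·CDB·BB·BA·BA·BA·BA·AB·BA·AB·BA·AB
    A ↦ AB
    B ↦ BA
    C ↦ CDB
    D ↦ BB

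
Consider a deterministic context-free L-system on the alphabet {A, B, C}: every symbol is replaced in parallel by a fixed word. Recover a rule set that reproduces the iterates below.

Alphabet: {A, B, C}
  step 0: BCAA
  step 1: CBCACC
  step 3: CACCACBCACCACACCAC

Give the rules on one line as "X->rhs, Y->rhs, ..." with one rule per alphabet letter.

A->C, B->CB, C->CA

  step 0 ⇒ step 1: BCAA ⇒ CB·CA·C·C
    A ↦ C
    B ↦ CB
    C ↦ CA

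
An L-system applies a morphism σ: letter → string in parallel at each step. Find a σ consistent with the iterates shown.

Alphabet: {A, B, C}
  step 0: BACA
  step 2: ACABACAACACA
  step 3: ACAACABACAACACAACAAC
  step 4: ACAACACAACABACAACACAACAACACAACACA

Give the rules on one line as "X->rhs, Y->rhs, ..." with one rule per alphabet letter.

A->AC, B->AB, C->A

  step 3 ⇒ step 4: ACAACABACAACACAACAAC ⇒ AC·A·AC·AC·A·AC·AB·AC·A·AC·AC·A·AC·A·AC·AC·A·AC·AC·A
    A ↦ AC
    B ↦ AB
    C ↦ A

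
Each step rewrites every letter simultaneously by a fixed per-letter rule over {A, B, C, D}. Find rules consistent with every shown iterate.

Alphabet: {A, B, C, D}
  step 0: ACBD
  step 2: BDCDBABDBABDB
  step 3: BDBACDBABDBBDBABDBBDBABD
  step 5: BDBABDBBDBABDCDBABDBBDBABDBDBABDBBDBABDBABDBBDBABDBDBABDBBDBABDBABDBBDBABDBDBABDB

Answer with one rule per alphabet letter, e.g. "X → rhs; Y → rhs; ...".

A->B, B->BD, C->CD, D->BA

  step 2 ⇒ step 3: BDCDBABDBABDB ⇒ BD·BA·CD·BA·BD·B·BD·BA·BD·B·BD·BA·BD
    A ↦ B
    B ↦ BD
    C ↦ CD
    D ↦ BA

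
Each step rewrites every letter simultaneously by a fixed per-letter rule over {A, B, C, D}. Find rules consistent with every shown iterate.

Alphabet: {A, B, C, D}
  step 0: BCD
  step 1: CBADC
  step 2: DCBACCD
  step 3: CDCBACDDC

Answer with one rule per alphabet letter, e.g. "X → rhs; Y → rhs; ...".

  step 2 ⇒ step 3: DCBACCD ⇒ C·D·CBA·C·D·D·C
    A ↦ C
    B ↦ CBA
    C ↦ D
    D ↦ C

A->C, B->CBA, C->D, D->C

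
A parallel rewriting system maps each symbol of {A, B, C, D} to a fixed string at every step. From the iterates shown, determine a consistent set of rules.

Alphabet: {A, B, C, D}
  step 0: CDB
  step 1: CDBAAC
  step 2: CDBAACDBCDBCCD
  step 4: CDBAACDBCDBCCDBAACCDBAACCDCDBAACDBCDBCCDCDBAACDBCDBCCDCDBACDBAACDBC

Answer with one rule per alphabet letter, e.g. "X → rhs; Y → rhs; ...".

  step 1 ⇒ step 2: CDBAAC ⇒ CD·BA·AC·DBC·DBC·CD
    A ↦ DBC
    B ↦ AC
    C ↦ CD
    D ↦ BA

A->DBC, B->AC, C->CD, D->BA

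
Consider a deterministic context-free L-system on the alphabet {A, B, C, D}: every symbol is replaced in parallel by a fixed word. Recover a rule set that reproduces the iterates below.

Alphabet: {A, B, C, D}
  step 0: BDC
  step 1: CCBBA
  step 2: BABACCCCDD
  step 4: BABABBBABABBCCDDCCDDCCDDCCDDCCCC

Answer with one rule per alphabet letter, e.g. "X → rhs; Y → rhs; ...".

A->DD, B->CC, C->BA, D->B

  step 1 ⇒ step 2: CCBBA ⇒ BA·BA·CC·CC·DD
    A ↦ DD
    B ↦ CC
    C ↦ BA
  step 0 ⇒ step 1: BDC ⇒ CC·B·BA
    D ↦ B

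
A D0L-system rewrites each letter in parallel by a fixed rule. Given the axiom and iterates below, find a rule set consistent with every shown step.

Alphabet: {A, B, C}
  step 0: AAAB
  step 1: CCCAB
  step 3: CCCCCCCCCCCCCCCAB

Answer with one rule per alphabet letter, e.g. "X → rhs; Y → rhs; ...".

A->C, B->AB, C->CC

  step 0 ⇒ step 1: AAAB ⇒ C·C·C·AB
    A ↦ C
    B ↦ AB
    C ↦ CC  (constrained at step 1)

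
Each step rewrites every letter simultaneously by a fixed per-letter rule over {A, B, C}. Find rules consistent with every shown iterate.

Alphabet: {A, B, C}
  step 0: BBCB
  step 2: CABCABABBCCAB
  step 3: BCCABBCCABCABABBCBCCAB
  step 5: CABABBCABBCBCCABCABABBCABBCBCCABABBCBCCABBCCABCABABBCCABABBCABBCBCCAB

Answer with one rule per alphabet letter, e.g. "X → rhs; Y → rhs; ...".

  step 2 ⇒ step 3: CABCABABBCCAB ⇒ BC·C·AB·BC·C·AB·C·AB·AB·BC·BC·C·AB
    A ↦ C
    B ↦ AB
    C ↦ BC

A->C, B->AB, C->BC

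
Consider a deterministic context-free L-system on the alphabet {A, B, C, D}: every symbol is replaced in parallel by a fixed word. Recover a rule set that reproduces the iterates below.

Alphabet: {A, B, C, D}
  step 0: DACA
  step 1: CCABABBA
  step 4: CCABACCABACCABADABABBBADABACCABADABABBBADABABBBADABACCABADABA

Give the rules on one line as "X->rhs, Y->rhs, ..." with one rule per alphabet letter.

  step 0 ⇒ step 1: DACA ⇒ CCA·BA·B·BA
    A ↦ BA
    C ↦ B
    D ↦ CCA
    B ↦ DA  (constrained at step 1)

A->BA, B->DA, C->B, D->CCA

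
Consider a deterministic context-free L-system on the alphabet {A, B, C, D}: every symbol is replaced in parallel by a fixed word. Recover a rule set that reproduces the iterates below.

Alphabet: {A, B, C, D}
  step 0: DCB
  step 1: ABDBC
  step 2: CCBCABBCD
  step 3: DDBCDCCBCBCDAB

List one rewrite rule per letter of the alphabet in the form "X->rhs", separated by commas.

  step 2 ⇒ step 3: CCBCABBCD ⇒ D·D·BC·D·CC·BC·BC·D·AB
    A ↦ CC
    B ↦ BC
    C ↦ D
    D ↦ AB

A->CC, B->BC, C->D, D->AB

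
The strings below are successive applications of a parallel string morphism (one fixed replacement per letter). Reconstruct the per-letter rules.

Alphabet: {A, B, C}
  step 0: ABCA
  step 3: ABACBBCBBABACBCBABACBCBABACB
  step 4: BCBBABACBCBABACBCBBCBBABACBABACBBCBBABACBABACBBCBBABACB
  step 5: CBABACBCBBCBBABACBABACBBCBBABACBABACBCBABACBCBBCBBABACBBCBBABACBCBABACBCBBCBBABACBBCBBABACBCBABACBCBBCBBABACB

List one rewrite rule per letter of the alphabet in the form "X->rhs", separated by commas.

A->B, B->CB, C->ABA

  step 4 ⇒ step 5: BCBBABACBCBABACBCBBCBBABACBABACBBCBBABACBABACBBCBBABACB ⇒ CB·ABA·CB·CB·B·CB·B·ABA·CB·ABA·CB·B·CB·B·ABA·CB·ABA·CB·CB·ABA·CB·CB·B·CB·B·ABA·CB·B·CB·B·ABA·CB·CB·ABA·CB·CB·B·CB·B·ABA·CB·B·CB·B·ABA·CB·CB·ABA·CB·CB·B·CB·B·ABA·CB
    A ↦ B
    B ↦ CB
    C ↦ ABA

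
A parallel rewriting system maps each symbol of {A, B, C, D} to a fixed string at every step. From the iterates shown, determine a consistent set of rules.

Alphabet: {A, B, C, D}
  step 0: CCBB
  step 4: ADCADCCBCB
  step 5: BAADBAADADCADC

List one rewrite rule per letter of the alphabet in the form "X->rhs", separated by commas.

A->B, B->C, C->AD, D->A

  step 4 ⇒ step 5: ADCADCCBCB ⇒ B·A·AD·B·A·AD·AD·C·AD·C
    A ↦ B
    B ↦ C
    C ↦ AD
    D ↦ A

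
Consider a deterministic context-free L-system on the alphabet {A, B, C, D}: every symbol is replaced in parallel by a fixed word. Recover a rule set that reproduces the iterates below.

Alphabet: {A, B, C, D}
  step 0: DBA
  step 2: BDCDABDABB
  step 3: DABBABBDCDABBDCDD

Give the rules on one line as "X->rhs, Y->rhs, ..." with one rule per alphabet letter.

  step 2 ⇒ step 3: BDCDABDABB ⇒ D·AB·B·AB·BDC·D·AB·BDC·D·D
    A ↦ BDC
    B ↦ D
    C ↦ B
    D ↦ AB

A->BDC, B->D, C->B, D->AB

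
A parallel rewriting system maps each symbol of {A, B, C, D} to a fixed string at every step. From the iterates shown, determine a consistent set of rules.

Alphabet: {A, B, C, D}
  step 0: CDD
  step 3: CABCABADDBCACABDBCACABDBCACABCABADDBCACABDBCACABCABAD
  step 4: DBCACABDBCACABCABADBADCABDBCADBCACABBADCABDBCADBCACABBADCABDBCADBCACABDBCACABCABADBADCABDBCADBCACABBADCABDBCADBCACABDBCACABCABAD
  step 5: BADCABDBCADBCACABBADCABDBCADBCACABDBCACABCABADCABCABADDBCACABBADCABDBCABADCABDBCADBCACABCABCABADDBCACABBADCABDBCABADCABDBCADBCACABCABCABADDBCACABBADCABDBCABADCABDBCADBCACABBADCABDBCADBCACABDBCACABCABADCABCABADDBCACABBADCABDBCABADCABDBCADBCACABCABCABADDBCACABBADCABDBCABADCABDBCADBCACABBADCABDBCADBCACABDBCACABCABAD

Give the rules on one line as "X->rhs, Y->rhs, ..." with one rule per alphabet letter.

  step 4 ⇒ step 5: DBCACABDBCACABCABADBADCABDBCADBCACABBADCABDBCADBCACABBADCABDBCADBCACABDBCACABCABADBADCABDBCADBCACABBADCABDBCADBCACABDBCACABCABAD ⇒ BAD·CAB·DB·CA·DB·CA·CAB·BAD·CAB·DB·CA·DB·CA·CAB·DB·CA·CAB·CA·BAD·CAB·CA·BAD·DB·CA·CAB·BAD·CAB·DB·CA·BAD·CAB·DB·CA·DB·CA·CAB·CAB·CA·BAD·DB·CA·CAB·BAD·CAB·DB·CA·BAD·CAB·DB·CA·DB·CA·CAB·CAB·CA·BAD·DB·CA·CAB·BAD·CAB·DB·CA·BAD·CAB·DB·CA·DB·CA·CAB·BAD·CAB·DB·CA·DB·CA·CAB·DB·CA·CAB·CA·BAD·CAB·CA·BAD·DB·CA·CAB·BAD·CAB·DB·CA·BAD·CAB·DB·CA·DB·CA·CAB·CAB·CA·BAD·DB·CA·CAB·BAD·CAB·DB·CA·BAD·CAB·DB·CA·DB·CA·CAB·BAD·CAB·DB·CA·DB·CA·CAB·DB·CA·CAB·CA·BAD
    A ↦ CA
    B ↦ CAB
    C ↦ DB
    D ↦ BAD

A->CA, B->CAB, C->DB, D->BAD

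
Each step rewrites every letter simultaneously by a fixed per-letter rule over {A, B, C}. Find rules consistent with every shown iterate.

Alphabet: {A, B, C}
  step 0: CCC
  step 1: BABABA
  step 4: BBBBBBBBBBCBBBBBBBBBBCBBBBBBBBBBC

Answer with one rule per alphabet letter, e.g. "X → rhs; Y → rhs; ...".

  step 0 ⇒ step 1: CCC ⇒ BA·BA·BA
    C ↦ BA
    A ↦ C  (constrained at step 1)
    B ↦ BB  (constrained at step 1)

A->C, B->BB, C->BA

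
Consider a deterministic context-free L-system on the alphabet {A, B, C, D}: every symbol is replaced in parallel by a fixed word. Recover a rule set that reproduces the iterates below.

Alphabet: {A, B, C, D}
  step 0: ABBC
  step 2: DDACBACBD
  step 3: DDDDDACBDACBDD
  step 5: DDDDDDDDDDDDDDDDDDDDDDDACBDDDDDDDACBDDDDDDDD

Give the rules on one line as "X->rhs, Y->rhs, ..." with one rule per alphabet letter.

  step 2 ⇒ step 3: DDACBACBD ⇒ DD·DD·D·A·CB·D·A·CB·DD
    A ↦ D
    B ↦ CB
    C ↦ A
    D ↦ DD

A->D, B->CB, C->A, D->DD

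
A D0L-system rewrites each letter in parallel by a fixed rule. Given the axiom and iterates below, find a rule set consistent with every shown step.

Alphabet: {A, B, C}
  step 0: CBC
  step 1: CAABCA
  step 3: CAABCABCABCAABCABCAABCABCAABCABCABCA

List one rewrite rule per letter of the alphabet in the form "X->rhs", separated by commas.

  step 0 ⇒ step 1: CBC ⇒ CA·AB·CA
    B ↦ AB
    C ↦ CA
    A ↦ ABC  (constrained at step 1)

A->ABC, B->AB, C->CA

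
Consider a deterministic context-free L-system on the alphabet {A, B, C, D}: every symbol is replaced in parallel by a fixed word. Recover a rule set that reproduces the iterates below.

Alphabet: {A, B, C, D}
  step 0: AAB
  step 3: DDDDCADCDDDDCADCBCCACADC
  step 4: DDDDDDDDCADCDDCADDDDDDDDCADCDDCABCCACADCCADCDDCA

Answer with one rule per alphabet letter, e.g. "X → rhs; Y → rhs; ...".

  step 3 ⇒ step 4: DDDDCADCDDDDCADCBCCACADC ⇒ DD·DD·DD·DD·CA·DC·DD·CA·DD·DD·DD·DD·CA·DC·DD·CA·BC·CA·CA·DC·CA·DC·DD·CA
    A ↦ DC
    B ↦ BC
    C ↦ CA
    D ↦ DD

A->DC, B->BC, C->CA, D->DD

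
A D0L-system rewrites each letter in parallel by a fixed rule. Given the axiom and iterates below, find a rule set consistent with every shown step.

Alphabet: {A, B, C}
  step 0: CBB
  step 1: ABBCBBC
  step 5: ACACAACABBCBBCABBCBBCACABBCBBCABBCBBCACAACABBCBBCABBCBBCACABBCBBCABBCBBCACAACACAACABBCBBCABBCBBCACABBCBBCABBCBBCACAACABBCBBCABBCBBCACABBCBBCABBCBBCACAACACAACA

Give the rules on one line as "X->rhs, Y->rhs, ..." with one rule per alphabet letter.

A->CA, B->BBC, C->A

  step 0 ⇒ step 1: CBB ⇒ A·BBC·BBC
    B ↦ BBC
    C ↦ A
    A ↦ CA  (constrained at step 1)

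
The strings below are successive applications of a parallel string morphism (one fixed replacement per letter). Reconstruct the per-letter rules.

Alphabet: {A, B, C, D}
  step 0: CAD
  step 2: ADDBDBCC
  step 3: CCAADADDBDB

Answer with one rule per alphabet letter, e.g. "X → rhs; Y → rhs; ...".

  step 2 ⇒ step 3: ADDBDBCC ⇒ CC·A·A·D·A·D·DB·DB
    A ↦ CC
    B ↦ D
    C ↦ DB
    D ↦ A

A->CC, B->D, C->DB, D->A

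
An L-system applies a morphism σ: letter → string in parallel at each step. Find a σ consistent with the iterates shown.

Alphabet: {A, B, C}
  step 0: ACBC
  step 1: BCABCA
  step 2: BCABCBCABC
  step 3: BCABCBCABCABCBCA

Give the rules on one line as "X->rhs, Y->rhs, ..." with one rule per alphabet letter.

A->BC, B->BC, C->A

  step 2 ⇒ step 3: BCABCBCABC ⇒ BC·A·BC·BC·A·BC·A·BC·BC·A
    A ↦ BC
    B ↦ BC
    C ↦ A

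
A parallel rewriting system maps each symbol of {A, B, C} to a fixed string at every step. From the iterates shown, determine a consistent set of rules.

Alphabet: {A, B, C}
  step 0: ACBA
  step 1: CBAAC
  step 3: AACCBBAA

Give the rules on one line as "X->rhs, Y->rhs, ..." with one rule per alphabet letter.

  step 0 ⇒ step 1: ACBA ⇒ C·B·AA·C
    A ↦ C
    B ↦ AA
    C ↦ B

A->C, B->AA, C->B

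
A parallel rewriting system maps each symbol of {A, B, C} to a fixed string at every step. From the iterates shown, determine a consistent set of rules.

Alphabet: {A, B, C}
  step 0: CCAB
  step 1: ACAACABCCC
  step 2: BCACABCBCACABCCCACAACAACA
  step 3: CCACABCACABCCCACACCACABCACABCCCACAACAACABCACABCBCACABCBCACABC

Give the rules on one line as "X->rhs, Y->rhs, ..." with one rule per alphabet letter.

  step 2 ⇒ step 3: BCACABCBCACABCCCACAACAACA ⇒ CC·ACA·BC·ACA·BC·CC·ACA·CC·ACA·BC·ACA·BC·CC·ACA·ACA·ACA·BC·ACA·BC·BC·ACA·BC·BC·ACA·BC
    A ↦ BC
    B ↦ CC
    C ↦ ACA

A->BC, B->CC, C->ACA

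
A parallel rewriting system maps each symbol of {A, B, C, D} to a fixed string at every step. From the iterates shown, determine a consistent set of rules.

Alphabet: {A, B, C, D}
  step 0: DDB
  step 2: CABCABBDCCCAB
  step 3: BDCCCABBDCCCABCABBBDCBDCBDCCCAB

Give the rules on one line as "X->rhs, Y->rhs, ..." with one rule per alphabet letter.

A->C, B->CAB, C->BDC, D->B

  step 2 ⇒ step 3: CABCABBDCCCAB ⇒ BDC·C·CAB·BDC·C·CAB·CAB·B·BDC·BDC·BDC·C·CAB
    A ↦ C
    B ↦ CAB
    C ↦ BDC
    D ↦ B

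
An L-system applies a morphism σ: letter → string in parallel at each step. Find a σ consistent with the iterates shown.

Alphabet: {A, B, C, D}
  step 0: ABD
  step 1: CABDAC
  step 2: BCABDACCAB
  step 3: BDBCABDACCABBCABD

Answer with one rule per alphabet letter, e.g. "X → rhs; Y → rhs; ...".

  step 2 ⇒ step 3: BCABDACCAB ⇒ BD·B·CA·BD·AC·CA·B·B·CA·BD
    A ↦ CA
    B ↦ BD
    C ↦ B
    D ↦ AC

A->CA, B->BD, C->B, D->AC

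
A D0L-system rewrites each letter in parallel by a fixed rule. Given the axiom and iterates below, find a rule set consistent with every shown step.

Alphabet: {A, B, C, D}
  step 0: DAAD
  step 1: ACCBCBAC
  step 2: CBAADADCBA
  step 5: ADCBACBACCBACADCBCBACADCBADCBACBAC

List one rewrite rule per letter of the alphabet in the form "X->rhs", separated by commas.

A->CB, B->D, C->A, D->AC

  step 1 ⇒ step 2: ACCBCBAC ⇒ CB·A·A·D·A·D·CB·A
    A ↦ CB
    B ↦ D
    C ↦ A
  step 0 ⇒ step 1: DAAD ⇒ AC·CB·CB·AC
    D ↦ AC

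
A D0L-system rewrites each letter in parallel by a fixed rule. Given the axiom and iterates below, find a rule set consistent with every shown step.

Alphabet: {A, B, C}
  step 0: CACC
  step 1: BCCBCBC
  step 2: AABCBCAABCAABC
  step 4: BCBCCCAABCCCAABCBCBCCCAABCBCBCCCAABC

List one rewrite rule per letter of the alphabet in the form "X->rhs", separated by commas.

A->C, B->AA, C->BC

  step 1 ⇒ step 2: BCCBCBC ⇒ AA·BC·BC·AA·BC·AA·BC
    B ↦ AA
    C ↦ BC
  step 0 ⇒ step 1: CACC ⇒ BC·C·BC·BC
    A ↦ C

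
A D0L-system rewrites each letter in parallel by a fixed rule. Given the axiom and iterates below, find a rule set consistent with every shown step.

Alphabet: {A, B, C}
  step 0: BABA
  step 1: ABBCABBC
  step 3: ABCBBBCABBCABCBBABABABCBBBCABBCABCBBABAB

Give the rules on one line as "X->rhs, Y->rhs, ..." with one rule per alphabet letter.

  step 0 ⇒ step 1: BABA ⇒ AB·BC·AB·BC
    A ↦ BC
    B ↦ AB
    C ↦ CBB  (constrained at step 1)

A->BC, B->AB, C->CBB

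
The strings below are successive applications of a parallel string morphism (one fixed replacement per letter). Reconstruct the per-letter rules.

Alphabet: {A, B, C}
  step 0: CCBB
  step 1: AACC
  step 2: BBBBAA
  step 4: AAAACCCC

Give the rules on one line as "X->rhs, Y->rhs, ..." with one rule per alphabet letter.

A->BB, B->C, C->A

  step 1 ⇒ step 2: AACC ⇒ BB·BB·A·A
    A ↦ BB
    C ↦ A
  step 0 ⇒ step 1: CCBB ⇒ A·A·C·C
    B ↦ C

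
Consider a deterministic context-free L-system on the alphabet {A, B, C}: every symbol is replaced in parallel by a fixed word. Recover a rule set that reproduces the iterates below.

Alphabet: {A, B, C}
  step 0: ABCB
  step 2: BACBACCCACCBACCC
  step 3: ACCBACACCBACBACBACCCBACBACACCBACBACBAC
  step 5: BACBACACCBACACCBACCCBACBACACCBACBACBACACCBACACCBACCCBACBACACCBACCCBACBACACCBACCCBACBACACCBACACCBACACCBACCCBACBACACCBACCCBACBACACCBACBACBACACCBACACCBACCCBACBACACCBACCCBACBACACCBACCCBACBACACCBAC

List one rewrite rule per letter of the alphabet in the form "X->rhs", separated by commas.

  step 2 ⇒ step 3: BACBACCCACCBACCC ⇒ A·CC·BAC·A·CC·BAC·BAC·BAC·CC·BAC·BAC·A·CC·BAC·BAC·BAC
    A ↦ CC
    B ↦ A
    C ↦ BAC

A->CC, B->A, C->BAC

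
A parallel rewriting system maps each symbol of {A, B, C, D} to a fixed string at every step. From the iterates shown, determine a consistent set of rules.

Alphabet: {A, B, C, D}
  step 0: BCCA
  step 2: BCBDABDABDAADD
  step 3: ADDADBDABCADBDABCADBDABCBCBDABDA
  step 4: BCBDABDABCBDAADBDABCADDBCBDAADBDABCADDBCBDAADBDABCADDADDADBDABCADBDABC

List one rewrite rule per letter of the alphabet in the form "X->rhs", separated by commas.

A->BC, B->AD, C->D, D->BDA

  step 3 ⇒ step 4: ADDADBDABCADBDABCADBDABCBCBDABDA ⇒ BC·BDA·BDA·BC·BDA·AD·BDA·BC·AD·D·BC·BDA·AD·BDA·BC·AD·D·BC·BDA·AD·BDA·BC·AD·D·AD·D·AD·BDA·BC·AD·BDA·BC
    A ↦ BC
    B ↦ AD
    C ↦ D
    D ↦ BDA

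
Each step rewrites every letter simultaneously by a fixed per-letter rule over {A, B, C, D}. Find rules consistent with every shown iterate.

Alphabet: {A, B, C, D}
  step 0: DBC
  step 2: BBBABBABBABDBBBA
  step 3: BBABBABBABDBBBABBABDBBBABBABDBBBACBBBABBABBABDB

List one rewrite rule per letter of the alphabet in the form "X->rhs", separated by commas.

A->BDB, B->BBA, C->B, D->CB

  step 2 ⇒ step 3: BBBABBABBABDBBBA ⇒ BBA·BBA·BBA·BDB·BBA·BBA·BDB·BBA·BBA·BDB·BBA·CB·BBA·BBA·BBA·BDB
    A ↦ BDB
    B ↦ BBA
    D ↦ CB
    C ↦ B  (constrained at step 0)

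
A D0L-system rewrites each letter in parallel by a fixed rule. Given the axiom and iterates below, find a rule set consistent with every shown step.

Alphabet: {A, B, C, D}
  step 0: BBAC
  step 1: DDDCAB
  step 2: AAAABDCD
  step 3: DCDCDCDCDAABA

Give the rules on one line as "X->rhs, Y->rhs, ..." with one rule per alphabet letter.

A->DC, B->D, C->AB, D->A

  step 2 ⇒ step 3: AAAABDCD ⇒ DC·DC·DC·DC·D·A·AB·A
    A ↦ DC
    B ↦ D
    C ↦ AB
    D ↦ A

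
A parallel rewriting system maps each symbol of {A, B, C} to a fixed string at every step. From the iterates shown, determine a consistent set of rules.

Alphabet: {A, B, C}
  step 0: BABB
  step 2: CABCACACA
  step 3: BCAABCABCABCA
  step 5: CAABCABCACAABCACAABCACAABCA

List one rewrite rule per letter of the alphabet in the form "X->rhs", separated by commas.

  step 2 ⇒ step 3: CABCACACA ⇒ B·CA·A·B·CA·B·CA·B·CA
    A ↦ CA
    B ↦ A
    C ↦ B

A->CA, B->A, C->B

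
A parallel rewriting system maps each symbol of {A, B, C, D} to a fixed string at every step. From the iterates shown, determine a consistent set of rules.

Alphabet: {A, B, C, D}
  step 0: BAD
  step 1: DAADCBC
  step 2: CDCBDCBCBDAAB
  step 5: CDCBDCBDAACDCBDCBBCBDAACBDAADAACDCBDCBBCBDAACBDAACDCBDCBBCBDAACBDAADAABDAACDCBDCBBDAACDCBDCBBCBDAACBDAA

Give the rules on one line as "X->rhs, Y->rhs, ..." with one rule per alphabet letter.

A->DCB, B->DAA, C->B, D->C

  step 1 ⇒ step 2: DAADCBC ⇒ C·DCB·DCB·C·B·DAA·B
    A ↦ DCB
    B ↦ DAA
    C ↦ B
    D ↦ C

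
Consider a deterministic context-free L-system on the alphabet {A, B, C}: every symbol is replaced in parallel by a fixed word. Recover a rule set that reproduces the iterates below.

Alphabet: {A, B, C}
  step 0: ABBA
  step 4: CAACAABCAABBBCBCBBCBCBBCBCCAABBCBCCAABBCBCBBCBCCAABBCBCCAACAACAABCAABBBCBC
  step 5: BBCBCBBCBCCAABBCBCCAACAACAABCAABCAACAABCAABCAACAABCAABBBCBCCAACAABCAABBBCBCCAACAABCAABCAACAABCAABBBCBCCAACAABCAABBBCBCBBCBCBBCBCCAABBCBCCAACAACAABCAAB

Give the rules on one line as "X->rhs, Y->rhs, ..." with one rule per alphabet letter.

A->BC, B->CAA, C->B

  step 4 ⇒ step 5: CAACAABCAABBBCBCBBCBCBBCBCCAABBCBCCAABBCBCBBCBCCAABBCBCCAACAACAABCAABBBCBC ⇒ B·BC·BC·B·BC·BC·CAA·B·BC·BC·CAA·CAA·CAA·B·CAA·B·CAA·CAA·B·CAA·B·CAA·CAA·B·CAA·B·B·BC·BC·CAA·CAA·B·CAA·B·B·BC·BC·CAA·CAA·B·CAA·B·CAA·CAA·B·CAA·B·B·BC·BC·CAA·CAA·B·CAA·B·B·BC·BC·B·BC·BC·B·BC·BC·CAA·B·BC·BC·CAA·CAA·CAA·B·CAA·B
    A ↦ BC
    B ↦ CAA
    C ↦ B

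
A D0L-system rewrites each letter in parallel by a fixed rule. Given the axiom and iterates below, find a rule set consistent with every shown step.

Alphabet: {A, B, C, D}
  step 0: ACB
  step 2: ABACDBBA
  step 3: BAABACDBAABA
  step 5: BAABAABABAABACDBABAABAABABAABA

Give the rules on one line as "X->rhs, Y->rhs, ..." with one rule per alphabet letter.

A->BA, B->A, C->CD, D->B

  step 2 ⇒ step 3: ABACDBBA ⇒ BA·A·BA·CD·B·A·A·BA
    A ↦ BA
    B ↦ A
    C ↦ CD
    D ↦ B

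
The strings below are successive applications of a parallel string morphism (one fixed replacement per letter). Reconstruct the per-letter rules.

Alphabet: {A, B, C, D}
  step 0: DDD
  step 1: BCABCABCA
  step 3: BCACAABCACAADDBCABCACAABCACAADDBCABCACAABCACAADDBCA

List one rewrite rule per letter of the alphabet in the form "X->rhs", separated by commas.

A->D, B->DCD, C->CAA, D->BCA

  step 0 ⇒ step 1: DDD ⇒ BCA·BCA·BCA
    D ↦ BCA
    A ↦ D  (constrained at step 1)
    B ↦ DCD  (constrained at step 1)
    C ↦ CAA  (constrained at step 1)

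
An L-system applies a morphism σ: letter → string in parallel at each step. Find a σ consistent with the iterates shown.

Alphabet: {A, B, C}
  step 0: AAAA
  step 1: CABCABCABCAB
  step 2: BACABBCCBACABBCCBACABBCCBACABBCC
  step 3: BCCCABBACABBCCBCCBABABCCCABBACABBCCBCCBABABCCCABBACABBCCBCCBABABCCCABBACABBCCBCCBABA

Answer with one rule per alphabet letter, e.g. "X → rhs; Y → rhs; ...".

  step 2 ⇒ step 3: BACABBCCBACABBCCBACABBCCBACABBCC ⇒ BCC·CAB·BA·CAB·BCC·BCC·BA·BA·BCC·CAB·BA·CAB·BCC·BCC·BA·BA·BCC·CAB·BA·CAB·BCC·BCC·BA·BA·BCC·CAB·BA·CAB·BCC·BCC·BA·BA
    A ↦ CAB
    B ↦ BCC
    C ↦ BA

A->CAB, B->BCC, C->BA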